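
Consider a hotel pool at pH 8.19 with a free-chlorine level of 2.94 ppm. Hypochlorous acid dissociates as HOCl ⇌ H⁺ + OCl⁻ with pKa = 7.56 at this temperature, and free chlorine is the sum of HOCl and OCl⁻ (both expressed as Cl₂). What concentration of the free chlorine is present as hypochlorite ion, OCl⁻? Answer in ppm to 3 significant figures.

2.38 ppm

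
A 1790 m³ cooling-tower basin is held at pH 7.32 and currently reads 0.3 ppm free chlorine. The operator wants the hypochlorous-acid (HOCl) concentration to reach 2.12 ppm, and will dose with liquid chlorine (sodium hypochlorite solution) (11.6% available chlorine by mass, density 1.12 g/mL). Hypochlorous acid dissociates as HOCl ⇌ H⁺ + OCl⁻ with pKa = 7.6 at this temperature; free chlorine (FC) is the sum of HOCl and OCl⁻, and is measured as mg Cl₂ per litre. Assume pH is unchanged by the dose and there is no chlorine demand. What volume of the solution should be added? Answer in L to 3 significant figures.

40.4 L

Volume: 1790 m³ = 1,790,000 L.
[OCl⁻]/[HOCl] = 10^(pH − pKa) = 10^(7.32 − 7.6) = 0.5248; fraction as HOCl = 1/(1 + 0.5248) = 0.6558.
Free chlorine required for 2.12 ppm HOCl: 2.12 / 0.6558 = 3.233 ppm.
FC to add: 3.233 − 0.3 = 2.933 mg/L as Cl₂.
Cl₂ equivalent: 2.933 mg/L × 1,790,000 L = 5249 g.
Product at 11.6% available Cl: 5249 / 0.116 = 45,250 g.
Volume: 45,250 g ÷ 1.12 g/mL = 40,400 mL.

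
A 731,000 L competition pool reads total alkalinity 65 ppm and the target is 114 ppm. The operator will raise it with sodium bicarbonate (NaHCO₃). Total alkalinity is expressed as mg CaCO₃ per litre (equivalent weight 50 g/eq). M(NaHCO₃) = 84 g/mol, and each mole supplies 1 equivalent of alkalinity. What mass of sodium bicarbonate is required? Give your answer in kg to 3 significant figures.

60.2 kg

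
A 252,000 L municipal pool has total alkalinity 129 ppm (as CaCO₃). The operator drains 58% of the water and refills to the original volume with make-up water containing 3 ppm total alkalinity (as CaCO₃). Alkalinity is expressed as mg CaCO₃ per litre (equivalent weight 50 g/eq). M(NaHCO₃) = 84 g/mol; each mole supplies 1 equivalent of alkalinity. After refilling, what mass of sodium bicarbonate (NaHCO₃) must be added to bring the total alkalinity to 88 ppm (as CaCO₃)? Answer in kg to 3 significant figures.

After draining 58% and refilling: 129 × 0.42 + 3 × 0.58 = 55.92 ppm.
Deficit to target: 88 − 55.92 = 32.08 mg/L.
As CaCO₃: 32.08 mg/L × 252,000 L = 8084 g; ÷ 50 g/eq ÷ 1 = 161.7 mol NaHCO₃.
Mass: 161.7 × 84 = 13,580 g.

13.6 kg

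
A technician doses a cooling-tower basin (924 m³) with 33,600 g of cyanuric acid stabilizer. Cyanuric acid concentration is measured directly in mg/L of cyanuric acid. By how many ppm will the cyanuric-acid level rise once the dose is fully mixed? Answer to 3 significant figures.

36.4 ppm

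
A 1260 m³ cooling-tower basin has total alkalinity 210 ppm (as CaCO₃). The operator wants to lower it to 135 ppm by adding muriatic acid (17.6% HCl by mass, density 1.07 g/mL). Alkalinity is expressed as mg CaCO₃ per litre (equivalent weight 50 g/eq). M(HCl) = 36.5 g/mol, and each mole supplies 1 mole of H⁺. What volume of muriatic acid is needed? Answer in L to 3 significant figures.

366 L

Volume: 1260 m³ = 1,260,000 L.
Alkalinity to neutralize: (210 − 135) = 75 mg/L as CaCO₃ × 1,260,000 L = 94,500 g as CaCO₃.
Equivalents of H⁺ required: 94,500 ÷ 50 g/eq = 1890 eq = 1890 mol HCl.
Mass of HCl: 1890 × 36.5 = 68,980 g.
Mass of 17.6% solution: 68,980 / 0.176 = 392,000 g.
Volume: 392,000 g ÷ 1.07 g/mL = 366,300 mL.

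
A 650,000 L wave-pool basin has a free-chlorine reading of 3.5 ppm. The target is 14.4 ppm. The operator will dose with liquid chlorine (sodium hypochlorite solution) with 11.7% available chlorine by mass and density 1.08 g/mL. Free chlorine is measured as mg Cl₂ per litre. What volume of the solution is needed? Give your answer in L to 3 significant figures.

Chlorine deficit: 14.4 − 3.5 = 10.9 ppm = 10.9 mg/L as Cl₂.
Cl₂ equivalent needed: 10.9 mg/L × 650,000 L = 7,085,000 mg = 7085 g.
Product at 11.7% available chlorine: 7085 / 0.117 = 60,560 g.
Volume at density 1.08 g/mL: 60,560 g ÷ 1.08 g/mL = 56,070 mL.

56.1 L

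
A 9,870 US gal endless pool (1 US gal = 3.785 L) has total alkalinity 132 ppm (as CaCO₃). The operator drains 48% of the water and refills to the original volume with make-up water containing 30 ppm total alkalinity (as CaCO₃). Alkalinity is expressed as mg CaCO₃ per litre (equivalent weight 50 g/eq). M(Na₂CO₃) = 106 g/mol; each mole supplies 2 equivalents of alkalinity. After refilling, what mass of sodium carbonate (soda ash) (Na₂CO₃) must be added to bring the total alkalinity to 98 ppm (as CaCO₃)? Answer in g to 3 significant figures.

Volume: 9,870 US gal × 3.785 L/gal = 37,358 L.
After draining 48% and refilling: 132 × 0.52 + 30 × 0.48 = 83.04 ppm.
Deficit to target: 98 − 83.04 = 14.96 mg/L.
As CaCO₃: 14.96 mg/L × 37,358 L = 558.9 g; ÷ 50 g/eq ÷ 2 = 5.589 mol Na₂CO₃.
Mass: 5.589 × 106 = 592.4 g.

592 g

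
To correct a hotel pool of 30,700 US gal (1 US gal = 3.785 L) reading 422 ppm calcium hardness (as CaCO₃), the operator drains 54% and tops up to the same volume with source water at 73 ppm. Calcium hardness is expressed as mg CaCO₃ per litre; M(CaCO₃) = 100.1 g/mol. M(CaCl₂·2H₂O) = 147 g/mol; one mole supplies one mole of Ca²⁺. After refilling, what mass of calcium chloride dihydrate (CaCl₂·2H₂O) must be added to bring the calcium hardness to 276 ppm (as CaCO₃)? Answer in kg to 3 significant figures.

Volume: 30,700 US gal × 3.785 L/gal = 116,200 L.
After draining 54% and refilling: 422 × 0.46 + 73 × 0.54 = 233.54 ppm.
Deficit to target: 276 − 233.54 = 42.46 mg/L.
As CaCO₃: 42.46 mg/L × 116,200 L = 4934 g; ÷ 100.1 = 49.29 mol Ca²⁺.
Mass: 49.29 × 147 = 7245 g.

7.25 kg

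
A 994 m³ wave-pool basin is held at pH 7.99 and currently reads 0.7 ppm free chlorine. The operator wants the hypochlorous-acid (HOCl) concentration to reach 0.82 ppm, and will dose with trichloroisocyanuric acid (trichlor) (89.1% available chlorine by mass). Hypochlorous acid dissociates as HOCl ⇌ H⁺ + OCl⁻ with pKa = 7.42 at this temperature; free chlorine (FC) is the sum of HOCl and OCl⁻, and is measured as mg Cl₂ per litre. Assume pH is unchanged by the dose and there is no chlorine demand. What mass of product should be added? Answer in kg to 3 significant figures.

3.53 kg

Volume: 994 m³ = 994,000 L.
[OCl⁻]/[HOCl] = 10^(pH − pKa) = 10^(7.99 − 7.42) = 3.715; fraction as HOCl = 1/(1 + 3.715) = 0.2121.
Free chlorine required for 0.82 ppm HOCl: 0.82 / 0.2121 = 3.867 ppm.
FC to add: 3.867 − 0.7 = 3.167 mg/L as Cl₂.
Cl₂ equivalent: 3.167 mg/L × 994,000 L = 3148 g.
Product at 89.1% available Cl: 3148 / 0.891 = 3533 g.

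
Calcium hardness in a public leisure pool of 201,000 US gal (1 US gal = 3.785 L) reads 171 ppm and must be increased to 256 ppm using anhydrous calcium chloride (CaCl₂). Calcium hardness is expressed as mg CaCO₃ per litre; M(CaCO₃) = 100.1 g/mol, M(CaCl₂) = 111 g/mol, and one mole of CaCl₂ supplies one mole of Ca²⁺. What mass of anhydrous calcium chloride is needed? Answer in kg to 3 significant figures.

Volume: 201,000 US gal × 3.785 L/gal = 760,785 L.
Hardness to add: (256 − 171) = 85 mg/L as CaCO₃ × 760,785 L = 64,670 g as CaCO₃.
Moles of Ca²⁺ (1 mol Ca²⁺ ≡ 1 mol CaCO₃): 64,670 / 100.1 g/mol = 646 mol.
Mass of CaCl₂: 646 × 111 = 71,710 g.

71.7 kg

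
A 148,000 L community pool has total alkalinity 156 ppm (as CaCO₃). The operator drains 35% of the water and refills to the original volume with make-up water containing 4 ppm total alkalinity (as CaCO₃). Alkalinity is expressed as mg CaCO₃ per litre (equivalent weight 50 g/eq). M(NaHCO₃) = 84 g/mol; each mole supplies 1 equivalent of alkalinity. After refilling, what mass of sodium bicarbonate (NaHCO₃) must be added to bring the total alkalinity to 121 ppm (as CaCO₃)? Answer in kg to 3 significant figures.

4.53 kg

After draining 35% and refilling: 156 × 0.65 + 4 × 0.35 = 102.8 ppm.
Deficit to target: 121 − 102.8 = 18.2 mg/L.
As CaCO₃: 18.2 mg/L × 148,000 L = 2694 g; ÷ 50 g/eq ÷ 1 = 53.87 mol NaHCO₃.
Mass: 53.87 × 84 = 4525 g.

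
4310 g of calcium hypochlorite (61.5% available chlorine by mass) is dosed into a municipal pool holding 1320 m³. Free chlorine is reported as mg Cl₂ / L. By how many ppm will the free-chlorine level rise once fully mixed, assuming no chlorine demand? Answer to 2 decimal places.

2.01 ppm

Volume: 1320 m³ = 1,320,000 L.
Available chlorine delivered: 4310 g × 0.615 = 2651 g as Cl₂.
Concentration rise: 2651 g / 1,320,000 L = 2.008 mg/L = 2.01 ppm.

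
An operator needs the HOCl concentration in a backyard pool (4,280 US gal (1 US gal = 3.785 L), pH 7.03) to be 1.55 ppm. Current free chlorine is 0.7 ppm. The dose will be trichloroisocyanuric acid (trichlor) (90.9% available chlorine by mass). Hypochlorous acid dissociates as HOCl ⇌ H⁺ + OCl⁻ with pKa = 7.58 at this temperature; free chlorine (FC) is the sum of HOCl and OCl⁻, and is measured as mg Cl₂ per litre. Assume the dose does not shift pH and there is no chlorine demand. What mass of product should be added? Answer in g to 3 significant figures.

22.9 g

Volume: 4,280 US gal × 3.785 L/gal = 16,200 L.
[OCl⁻]/[HOCl] = 10^(pH − pKa) = 10^(7.03 − 7.58) = 0.2818; fraction as HOCl = 1/(1 + 0.2818) = 0.7801.
Free chlorine required for 1.55 ppm HOCl: 1.55 / 0.7801 = 1.987 ppm.
FC to add: 1.987 − 0.7 = 1.287 mg/L as Cl₂.
Cl₂ equivalent: 1.287 mg/L × 16,200 L = 20.85 g.
Product at 90.9% available Cl: 20.85 / 0.909 = 22.93 g.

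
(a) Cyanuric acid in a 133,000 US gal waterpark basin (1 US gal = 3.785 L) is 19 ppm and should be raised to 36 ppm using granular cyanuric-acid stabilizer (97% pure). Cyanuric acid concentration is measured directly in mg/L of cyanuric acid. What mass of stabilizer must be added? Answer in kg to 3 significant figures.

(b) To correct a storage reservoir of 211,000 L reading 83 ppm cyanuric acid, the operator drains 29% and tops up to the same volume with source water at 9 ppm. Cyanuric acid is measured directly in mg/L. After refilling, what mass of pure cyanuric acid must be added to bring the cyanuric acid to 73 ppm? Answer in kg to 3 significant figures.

(a) Volume: 133,000 US gal × 3.785 L/gal = 503,405 L.
(a) CYA to add: (36 − 19) = 17 mg/L × 503,405 L = 8558 g cyanuric acid.
(a) At 97% purity: 8558 / 0.97 = 8823 g product.

(b) After draining 29% and refilling: 83 × 0.71 + 9 × 0.29 = 61.54 ppm.
(b) Deficit to target: 73 − 61.54 = 11.46 mg/L.
(b) Mass: 11.46 mg/L × 211,000 L = 2418 g cyanuric acid.

(a) 8.82 kg; (b) 2.42 kg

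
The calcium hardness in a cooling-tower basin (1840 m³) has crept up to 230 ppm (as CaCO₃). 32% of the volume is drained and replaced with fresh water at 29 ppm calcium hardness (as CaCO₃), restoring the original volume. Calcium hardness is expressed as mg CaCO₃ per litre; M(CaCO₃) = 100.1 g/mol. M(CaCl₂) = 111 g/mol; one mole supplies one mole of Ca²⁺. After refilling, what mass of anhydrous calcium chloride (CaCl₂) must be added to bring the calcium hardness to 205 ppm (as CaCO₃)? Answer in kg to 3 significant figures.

80.2 kg

Volume: 1840 m³ = 1,840,000 L.
After draining 32% and refilling: 230 × 0.68 + 29 × 0.32 = 165.68 ppm.
Deficit to target: 205 − 165.68 = 39.32 mg/L.
As CaCO₃: 39.32 mg/L × 1,840,000 L = 72,350 g; ÷ 100.1 = 722.8 mol Ca²⁺.
Mass: 722.8 × 111 = 80,230 g.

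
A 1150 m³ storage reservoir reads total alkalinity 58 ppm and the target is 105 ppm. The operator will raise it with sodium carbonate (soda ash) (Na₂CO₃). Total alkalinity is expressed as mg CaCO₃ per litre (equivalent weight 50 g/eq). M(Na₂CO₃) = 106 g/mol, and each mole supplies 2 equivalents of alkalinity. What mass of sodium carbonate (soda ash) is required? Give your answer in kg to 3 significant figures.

57.3 kg

Volume: 1150 m³ = 1,150,000 L.
Alkalinity to add: (105 − 58) = 47 mg/L as CaCO₃ × 1,150,000 L = 54,050 g as CaCO₃.
Equivalents: 54,050 g ÷ 50 g/eq = 1081 eq.
Each mole of Na₂CO₃ supplies 2 eq, so 1081 / 2 = 540.5 mol.
Mass: 540.5 mol × 106 g/mol = 57,290 g.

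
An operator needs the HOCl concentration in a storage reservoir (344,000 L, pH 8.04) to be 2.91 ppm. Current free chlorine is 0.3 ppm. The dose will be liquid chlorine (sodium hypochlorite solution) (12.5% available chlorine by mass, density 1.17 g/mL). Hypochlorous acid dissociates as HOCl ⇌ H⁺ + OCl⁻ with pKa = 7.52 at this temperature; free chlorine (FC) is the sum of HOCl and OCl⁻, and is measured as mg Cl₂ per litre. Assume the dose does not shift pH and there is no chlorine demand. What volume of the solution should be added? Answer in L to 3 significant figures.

[OCl⁻]/[HOCl] = 10^(pH − pKa) = 10^(8.04 − 7.52) = 3.311; fraction as HOCl = 1/(1 + 3.311) = 0.2319.
Free chlorine required for 2.91 ppm HOCl: 2.91 / 0.2319 = 12.55 ppm.
FC to add: 12.55 − 0.3 = 12.25 mg/L as Cl₂.
Cl₂ equivalent: 12.25 mg/L × 344,000 L = 4213 g.
Product at 12.5% available Cl: 4213 / 0.125 = 33,700 g.
Volume: 33,700 g ÷ 1.17 g/mL = 28,800 mL.

28.8 L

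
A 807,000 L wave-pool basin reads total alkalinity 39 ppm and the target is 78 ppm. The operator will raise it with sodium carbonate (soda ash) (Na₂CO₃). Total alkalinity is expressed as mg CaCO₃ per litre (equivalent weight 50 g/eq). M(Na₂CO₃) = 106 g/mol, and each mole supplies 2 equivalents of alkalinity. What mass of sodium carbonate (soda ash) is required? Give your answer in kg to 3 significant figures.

Alkalinity to add: (78 − 39) = 39 mg/L as CaCO₃ × 807,000 L = 31,470 g as CaCO₃.
Equivalents: 31,470 g ÷ 50 g/eq = 629.5 eq.
Each mole of Na₂CO₃ supplies 2 eq, so 629.5 / 2 = 314.7 mol.
Mass: 314.7 mol × 106 g/mol = 33,360 g.

33.4 kg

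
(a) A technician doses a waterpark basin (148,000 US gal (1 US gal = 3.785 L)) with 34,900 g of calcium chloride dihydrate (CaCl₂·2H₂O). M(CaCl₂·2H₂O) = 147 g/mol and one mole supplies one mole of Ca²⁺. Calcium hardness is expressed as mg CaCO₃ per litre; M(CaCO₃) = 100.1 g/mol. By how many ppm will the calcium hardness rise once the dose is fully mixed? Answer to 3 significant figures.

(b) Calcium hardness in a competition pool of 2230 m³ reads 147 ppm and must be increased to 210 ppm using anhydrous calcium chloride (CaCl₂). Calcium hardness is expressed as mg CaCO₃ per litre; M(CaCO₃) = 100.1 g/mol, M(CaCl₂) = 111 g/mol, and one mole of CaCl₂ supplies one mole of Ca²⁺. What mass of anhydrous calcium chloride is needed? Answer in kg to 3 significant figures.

(a) 42.4 ppm; (b) 156 kg

(a) Volume: 148,000 US gal × 3.785 L/gal = 560,180 L.
(a) Moles of Ca²⁺: 34,900 g ÷ 147 g/mol = 237.4 mol.
(a) As CaCO₃: 237.4 mol × 100.1 g/mol = 23,770 g.
(a) Rise: 23,770 g / 560,180 L × 1000 = 42.42 mg/L.

(b) Volume: 2230 m³ = 2,230,000 L.
(b) Hardness to add: (210 − 147) = 63 mg/L as CaCO₃ × 2,230,000 L = 140,500 g as CaCO₃.
(b) Moles of Ca²⁺ (1 mol Ca²⁺ ≡ 1 mol CaCO₃): 140,500 / 100.1 g/mol = 1403 mol.
(b) Mass of CaCl₂: 1403 × 111 = 155,800 g.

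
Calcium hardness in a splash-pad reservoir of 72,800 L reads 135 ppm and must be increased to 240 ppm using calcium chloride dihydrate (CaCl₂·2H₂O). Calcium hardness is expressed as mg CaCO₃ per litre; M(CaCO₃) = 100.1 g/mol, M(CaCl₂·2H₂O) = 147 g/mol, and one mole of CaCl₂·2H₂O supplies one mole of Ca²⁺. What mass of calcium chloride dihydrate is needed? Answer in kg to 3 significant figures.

Hardness to add: (240 − 135) = 105 mg/L as CaCO₃ × 72,800 L = 7644 g as CaCO₃.
Moles of Ca²⁺ (1 mol Ca²⁺ ≡ 1 mol CaCO₃): 7644 / 100.1 g/mol = 76.36 mol.
Mass of CaCl₂·2H₂O: 76.36 × 147 = 11,230 g.

11.2 kg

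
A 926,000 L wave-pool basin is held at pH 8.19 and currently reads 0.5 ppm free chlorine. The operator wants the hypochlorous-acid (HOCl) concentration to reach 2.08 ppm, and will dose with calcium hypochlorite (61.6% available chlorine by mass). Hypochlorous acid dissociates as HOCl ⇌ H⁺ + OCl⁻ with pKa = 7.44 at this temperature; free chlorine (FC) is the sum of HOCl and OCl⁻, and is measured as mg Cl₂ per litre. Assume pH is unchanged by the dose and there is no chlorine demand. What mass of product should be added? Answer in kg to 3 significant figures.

20.0 kg

[OCl⁻]/[HOCl] = 10^(pH − pKa) = 10^(8.19 − 7.44) = 5.623; fraction as HOCl = 1/(1 + 5.623) = 0.151.
Free chlorine required for 2.08 ppm HOCl: 2.08 / 0.151 = 13.78 ppm.
FC to add: 13.78 − 0.5 = 13.28 mg/L as Cl₂.
Cl₂ equivalent: 13.28 mg/L × 926,000 L = 12,290 g.
Product at 61.6% available Cl: 12,290 / 0.616 = 19,960 g.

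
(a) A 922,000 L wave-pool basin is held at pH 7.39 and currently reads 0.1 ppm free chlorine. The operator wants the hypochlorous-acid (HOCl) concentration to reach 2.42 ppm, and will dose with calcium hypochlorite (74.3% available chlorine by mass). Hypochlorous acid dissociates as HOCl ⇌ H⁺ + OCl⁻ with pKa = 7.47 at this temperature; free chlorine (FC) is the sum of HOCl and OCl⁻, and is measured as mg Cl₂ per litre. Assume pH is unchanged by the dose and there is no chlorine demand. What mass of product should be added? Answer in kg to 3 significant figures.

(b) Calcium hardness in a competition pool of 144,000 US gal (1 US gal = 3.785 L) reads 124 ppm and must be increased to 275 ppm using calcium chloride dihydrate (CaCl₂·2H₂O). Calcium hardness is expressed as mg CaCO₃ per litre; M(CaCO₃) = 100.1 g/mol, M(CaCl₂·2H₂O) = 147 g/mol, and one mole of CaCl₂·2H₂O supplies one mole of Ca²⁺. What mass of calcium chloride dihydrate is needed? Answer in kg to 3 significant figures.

(a) [OCl⁻]/[HOCl] = 10^(pH − pKa) = 10^(7.39 − 7.47) = 0.8318; fraction as HOCl = 1/(1 + 0.8318) = 0.5459.
(a) Free chlorine required for 2.42 ppm HOCl: 2.42 / 0.5459 = 4.433 ppm.
(a) FC to add: 4.433 − 0.1 = 4.333 mg/L as Cl₂.
(a) Cl₂ equivalent: 4.333 mg/L × 922,000 L = 3995 g.
(a) Product at 74.3% available Cl: 3995 / 0.743 = 5377 g.

(b) Volume: 144,000 US gal × 3.785 L/gal = 545,040 L.
(b) Hardness to add: (275 − 124) = 151 mg/L as CaCO₃ × 545,040 L = 82,300 g as CaCO₃.
(b) Moles of Ca²⁺ (1 mol Ca²⁺ ≡ 1 mol CaCO₃): 82,300 / 100.1 g/mol = 822.2 mol.
(b) Mass of CaCl₂·2H₂O: 822.2 × 147 = 120,900 g.

(a) 5.38 kg; (b) 121 kg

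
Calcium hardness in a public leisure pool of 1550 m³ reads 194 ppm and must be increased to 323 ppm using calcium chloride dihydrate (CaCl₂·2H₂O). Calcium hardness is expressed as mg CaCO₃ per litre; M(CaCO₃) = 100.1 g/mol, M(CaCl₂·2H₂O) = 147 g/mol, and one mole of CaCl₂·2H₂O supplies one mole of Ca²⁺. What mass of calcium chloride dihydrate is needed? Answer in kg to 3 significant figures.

Volume: 1550 m³ = 1,550,000 L.
Hardness to add: (323 − 194) = 129 mg/L as CaCO₃ × 1,550,000 L = 200,000 g as CaCO₃.
Moles of Ca²⁺ (1 mol Ca²⁺ ≡ 1 mol CaCO₃): 200,000 / 100.1 g/mol = 1998 mol.
Mass of CaCl₂·2H₂O: 1998 × 147 = 293,600 g.

294 kg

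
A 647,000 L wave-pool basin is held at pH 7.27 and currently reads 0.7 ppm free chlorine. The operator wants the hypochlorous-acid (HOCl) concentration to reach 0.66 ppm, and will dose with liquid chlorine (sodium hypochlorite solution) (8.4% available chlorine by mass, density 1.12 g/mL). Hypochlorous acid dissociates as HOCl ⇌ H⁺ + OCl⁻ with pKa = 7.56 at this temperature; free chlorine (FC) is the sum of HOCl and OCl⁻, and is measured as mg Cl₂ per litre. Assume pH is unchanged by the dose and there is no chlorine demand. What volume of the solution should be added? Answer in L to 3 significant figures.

2.05 L

[OCl⁻]/[HOCl] = 10^(pH − pKa) = 10^(7.27 − 7.56) = 0.5129; fraction as HOCl = 1/(1 + 0.5129) = 0.661.
Free chlorine required for 0.66 ppm HOCl: 0.66 / 0.661 = 0.9985 ppm.
FC to add: 0.9985 − 0.7 = 0.2985 mg/L as Cl₂.
Cl₂ equivalent: 0.2985 mg/L × 647,000 L = 193.1 g.
Product at 8.4% available Cl: 193.1 / 0.084 = 2299 g.
Volume: 2299 g ÷ 1.12 g/mL = 2053 mL.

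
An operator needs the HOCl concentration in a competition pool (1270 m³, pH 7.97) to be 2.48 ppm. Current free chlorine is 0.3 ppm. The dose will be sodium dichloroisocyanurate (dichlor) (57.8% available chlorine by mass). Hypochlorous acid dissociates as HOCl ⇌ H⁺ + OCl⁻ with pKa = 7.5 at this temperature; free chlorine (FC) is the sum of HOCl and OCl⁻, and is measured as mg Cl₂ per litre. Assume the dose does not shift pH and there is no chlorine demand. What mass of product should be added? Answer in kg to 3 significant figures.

20.9 kg

Volume: 1270 m³ = 1,270,000 L.
[OCl⁻]/[HOCl] = 10^(pH − pKa) = 10^(7.97 − 7.5) = 2.951; fraction as HOCl = 1/(1 + 2.951) = 0.2531.
Free chlorine required for 2.48 ppm HOCl: 2.48 / 0.2531 = 9.799 ppm.
FC to add: 9.799 − 0.3 = 9.499 mg/L as Cl₂.
Cl₂ equivalent: 9.499 mg/L × 1,270,000 L = 12,060 g.
Product at 57.8% available Cl: 12,060 / 0.578 = 20,870 g.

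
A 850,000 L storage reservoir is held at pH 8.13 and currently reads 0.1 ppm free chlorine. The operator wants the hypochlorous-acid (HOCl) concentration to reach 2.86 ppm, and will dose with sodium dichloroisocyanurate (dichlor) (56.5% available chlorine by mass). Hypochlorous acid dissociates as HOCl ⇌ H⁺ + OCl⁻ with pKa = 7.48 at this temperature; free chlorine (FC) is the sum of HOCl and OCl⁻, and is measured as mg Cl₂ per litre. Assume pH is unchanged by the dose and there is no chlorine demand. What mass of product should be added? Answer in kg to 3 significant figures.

[OCl⁻]/[HOCl] = 10^(pH − pKa) = 10^(8.13 − 7.48) = 4.467; fraction as HOCl = 1/(1 + 4.467) = 0.1829.
Free chlorine required for 2.86 ppm HOCl: 2.86 / 0.1829 = 15.64 ppm.
FC to add: 15.64 − 0.1 = 15.54 mg/L as Cl₂.
Cl₂ equivalent: 15.54 mg/L × 850,000 L = 13,200 g.
Product at 56.5% available Cl: 13,200 / 0.565 = 23,370 g.

23.4 kg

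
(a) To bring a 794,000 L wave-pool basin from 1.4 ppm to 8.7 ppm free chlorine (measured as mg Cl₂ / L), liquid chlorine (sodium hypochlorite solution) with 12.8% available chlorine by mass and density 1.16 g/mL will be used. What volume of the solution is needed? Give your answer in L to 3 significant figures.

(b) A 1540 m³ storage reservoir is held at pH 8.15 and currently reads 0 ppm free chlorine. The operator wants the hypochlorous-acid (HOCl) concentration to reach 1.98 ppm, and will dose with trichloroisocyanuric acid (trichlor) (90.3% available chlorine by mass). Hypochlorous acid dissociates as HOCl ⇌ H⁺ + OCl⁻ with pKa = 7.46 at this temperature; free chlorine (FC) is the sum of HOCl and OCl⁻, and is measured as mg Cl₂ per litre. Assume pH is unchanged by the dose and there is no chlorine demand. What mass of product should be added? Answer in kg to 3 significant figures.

(a) 39.0 L; (b) 19.9 kg

(a) Chlorine deficit: 8.7 − 1.4 = 7.3 ppm = 7.3 mg/L as Cl₂.
(a) Cl₂ equivalent needed: 7.3 mg/L × 794,000 L = 5,796,000 mg = 5796 g.
(a) Product at 12.8% available chlorine: 5796 / 0.128 = 45,280 g.
(a) Volume at density 1.16 g/mL: 45,280 g ÷ 1.16 g/mL = 39,040 mL.

(b) Volume: 1540 m³ = 1,540,000 L.
(b) [OCl⁻]/[HOCl] = 10^(pH − pKa) = 10^(8.15 − 7.46) = 4.898; fraction as HOCl = 1/(1 + 4.898) = 0.1696.
(b) Free chlorine required for 1.98 ppm HOCl: 1.98 / 0.1696 = 11.68 ppm.
(b) FC to add: 11.68 − 0 = 11.68 mg/L as Cl₂.
(b) Cl₂ equivalent: 11.68 mg/L × 1,540,000 L = 17,980 g.
(b) Product at 90.3% available Cl: 17,980 / 0.903 = 19,920 g.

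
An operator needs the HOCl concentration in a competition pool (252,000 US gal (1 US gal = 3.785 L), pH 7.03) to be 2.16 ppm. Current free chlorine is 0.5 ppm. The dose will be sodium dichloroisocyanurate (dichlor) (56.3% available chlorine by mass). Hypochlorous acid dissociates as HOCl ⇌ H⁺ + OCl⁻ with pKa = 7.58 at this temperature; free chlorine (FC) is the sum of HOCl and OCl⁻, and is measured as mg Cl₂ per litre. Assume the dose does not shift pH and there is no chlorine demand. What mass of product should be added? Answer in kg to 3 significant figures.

3.84 kg

Volume: 252,000 US gal × 3.785 L/gal = 953,820 L.
[OCl⁻]/[HOCl] = 10^(pH − pKa) = 10^(7.03 − 7.58) = 0.2818; fraction as HOCl = 1/(1 + 0.2818) = 0.7801.
Free chlorine required for 2.16 ppm HOCl: 2.16 / 0.7801 = 2.769 ppm.
FC to add: 2.769 − 0.5 = 2.269 mg/L as Cl₂.
Cl₂ equivalent: 2.269 mg/L × 953,820 L = 2164 g.
Product at 56.3% available Cl: 2164 / 0.563 = 3844 g.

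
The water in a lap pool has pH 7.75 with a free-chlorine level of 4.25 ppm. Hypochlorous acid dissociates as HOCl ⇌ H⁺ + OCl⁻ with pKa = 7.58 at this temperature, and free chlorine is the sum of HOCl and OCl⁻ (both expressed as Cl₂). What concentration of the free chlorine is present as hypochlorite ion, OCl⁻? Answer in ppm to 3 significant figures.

2.54 ppm

[OCl⁻]/[HOCl] = 10^(pH − pKa) = 10^(7.75 − 7.58) = 10^0.17 = 1.479.
Fraction as HOCl = 1 / (1 + 1.479) = 0.4034.
OCl⁻ = (1 − 0.4034) × 4.25 ppm = 2.536 ppm.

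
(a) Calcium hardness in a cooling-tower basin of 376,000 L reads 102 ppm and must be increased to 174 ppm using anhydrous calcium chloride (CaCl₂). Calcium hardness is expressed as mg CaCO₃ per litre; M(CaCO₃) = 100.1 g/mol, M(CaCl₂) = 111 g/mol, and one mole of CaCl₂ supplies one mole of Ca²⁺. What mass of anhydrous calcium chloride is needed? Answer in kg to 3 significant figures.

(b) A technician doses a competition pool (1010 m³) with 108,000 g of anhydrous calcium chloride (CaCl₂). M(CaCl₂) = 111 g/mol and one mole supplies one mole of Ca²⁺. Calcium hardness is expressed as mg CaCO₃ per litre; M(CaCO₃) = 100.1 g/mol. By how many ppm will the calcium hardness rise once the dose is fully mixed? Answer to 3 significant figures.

(a) 30.0 kg; (b) 96.4 ppm

(a) Hardness to add: (174 − 102) = 72 mg/L as CaCO₃ × 376,000 L = 27,070 g as CaCO₃.
(a) Moles of Ca²⁺ (1 mol Ca²⁺ ≡ 1 mol CaCO₃): 27,070 / 100.1 g/mol = 270.4 mol.
(a) Mass of CaCl₂: 270.4 × 111 = 30,020 g.

(b) Volume: 1010 m³ = 1,010,000 L.
(b) Moles of Ca²⁺: 108,000 g ÷ 111 g/mol = 973 mol.
(b) As CaCO₃: 973 mol × 100.1 g/mol = 97,390 g.
(b) Rise: 97,390 g / 1,010,000 L × 1000 = 96.43 mg/L.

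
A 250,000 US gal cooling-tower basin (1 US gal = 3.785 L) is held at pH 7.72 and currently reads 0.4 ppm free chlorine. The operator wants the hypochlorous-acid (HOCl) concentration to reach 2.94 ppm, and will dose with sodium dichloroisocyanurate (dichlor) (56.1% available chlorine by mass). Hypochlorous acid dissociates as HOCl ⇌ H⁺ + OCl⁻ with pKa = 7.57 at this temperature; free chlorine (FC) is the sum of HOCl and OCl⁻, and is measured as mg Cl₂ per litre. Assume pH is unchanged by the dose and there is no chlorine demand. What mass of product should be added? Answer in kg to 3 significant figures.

11.3 kg

Volume: 250,000 US gal × 3.785 L/gal = 946,250 L.
[OCl⁻]/[HOCl] = 10^(pH − pKa) = 10^(7.72 − 7.57) = 1.413; fraction as HOCl = 1/(1 + 1.413) = 0.4145.
Free chlorine required for 2.94 ppm HOCl: 2.94 / 0.4145 = 7.093 ppm.
FC to add: 7.093 − 0.4 = 6.693 mg/L as Cl₂.
Cl₂ equivalent: 6.693 mg/L × 946,250 L = 6333 g.
Product at 56.1% available Cl: 6333 / 0.561 = 11,290 g.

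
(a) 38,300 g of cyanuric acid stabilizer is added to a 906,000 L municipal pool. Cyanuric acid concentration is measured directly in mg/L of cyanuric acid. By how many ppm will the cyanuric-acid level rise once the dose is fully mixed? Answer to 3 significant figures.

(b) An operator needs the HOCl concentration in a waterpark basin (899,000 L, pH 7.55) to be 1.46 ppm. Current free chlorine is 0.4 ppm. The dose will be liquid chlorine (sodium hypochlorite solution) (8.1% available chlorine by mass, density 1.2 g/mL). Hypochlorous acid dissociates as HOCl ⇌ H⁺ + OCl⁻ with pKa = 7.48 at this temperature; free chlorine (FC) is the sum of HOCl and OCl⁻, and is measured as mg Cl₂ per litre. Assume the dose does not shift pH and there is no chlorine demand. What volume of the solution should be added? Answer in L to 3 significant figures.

(a) 42.3 ppm; (b) 25.7 L

(a) Rise: 38,300 g / 906,000 L × 1000 = 42.27 mg/L.

(b) [OCl⁻]/[HOCl] = 10^(pH − pKa) = 10^(7.55 − 7.48) = 1.175; fraction as HOCl = 1/(1 + 1.175) = 0.4598.
(b) Free chlorine required for 1.46 ppm HOCl: 1.46 / 0.4598 = 3.175 ppm.
(b) FC to add: 3.175 − 0.4 = 2.775 mg/L as Cl₂.
(b) Cl₂ equivalent: 2.775 mg/L × 899,000 L = 2495 g.
(b) Product at 8.1% available Cl: 2495 / 0.081 = 30,800 g.
(b) Volume: 30,800 g ÷ 1.2 g/mL = 25,670 mL.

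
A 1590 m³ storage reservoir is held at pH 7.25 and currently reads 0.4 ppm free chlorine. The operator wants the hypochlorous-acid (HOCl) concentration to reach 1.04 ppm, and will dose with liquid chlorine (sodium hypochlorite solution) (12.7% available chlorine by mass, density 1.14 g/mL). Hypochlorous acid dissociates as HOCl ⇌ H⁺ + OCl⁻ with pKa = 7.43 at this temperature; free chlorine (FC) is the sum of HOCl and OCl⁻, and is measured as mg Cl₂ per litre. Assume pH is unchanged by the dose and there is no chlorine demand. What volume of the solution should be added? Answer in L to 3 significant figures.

Volume: 1590 m³ = 1,590,000 L.
[OCl⁻]/[HOCl] = 10^(pH − pKa) = 10^(7.25 − 7.43) = 0.6607; fraction as HOCl = 1/(1 + 0.6607) = 0.6022.
Free chlorine required for 1.04 ppm HOCl: 1.04 / 0.6022 = 1.727 ppm.
FC to add: 1.727 − 0.4 = 1.327 mg/L as Cl₂.
Cl₂ equivalent: 1.327 mg/L × 1,590,000 L = 2110 g.
Product at 12.7% available Cl: 2110 / 0.127 = 16,620 g.
Volume: 16,620 g ÷ 1.14 g/mL = 14,570 mL.

14.6 L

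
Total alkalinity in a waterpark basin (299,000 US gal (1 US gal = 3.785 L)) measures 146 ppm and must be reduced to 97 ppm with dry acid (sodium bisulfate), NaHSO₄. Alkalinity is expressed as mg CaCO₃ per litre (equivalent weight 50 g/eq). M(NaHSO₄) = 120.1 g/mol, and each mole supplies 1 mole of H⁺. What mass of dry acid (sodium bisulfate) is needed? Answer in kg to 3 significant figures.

Volume: 299,000 US gal × 3.785 L/gal = 1,131,715 L.
Alkalinity to neutralize: (146 − 97) = 49 mg/L as CaCO₃ × 1,131,715 L = 55,450 g as CaCO₃.
Equivalents of H⁺ required: 55,450 ÷ 50 g/eq = 1109 eq = 1109 mol NaHSO₄.
Mass of NaHSO₄: 1109 × 120.1 = 133,200 g.

133 kg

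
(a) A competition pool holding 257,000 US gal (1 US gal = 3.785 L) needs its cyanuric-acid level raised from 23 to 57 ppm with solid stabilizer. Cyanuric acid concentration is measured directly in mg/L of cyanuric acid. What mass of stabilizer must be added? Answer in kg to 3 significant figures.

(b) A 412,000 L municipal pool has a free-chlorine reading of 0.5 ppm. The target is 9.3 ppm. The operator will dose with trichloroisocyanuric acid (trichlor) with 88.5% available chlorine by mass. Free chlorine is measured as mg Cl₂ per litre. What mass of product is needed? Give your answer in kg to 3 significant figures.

(a) 33.1 kg; (b) 4.10 kg

(a) Volume: 257,000 US gal × 3.785 L/gal = 972,745 L.
(a) CYA to add: (57 − 23) = 34 mg/L × 972,745 L = 33,070 g cyanuric acid.

(b) Chlorine deficit: 9.3 − 0.5 = 8.8 ppm = 8.8 mg/L as Cl₂.
(b) Cl₂ equivalent needed: 8.8 mg/L × 412,000 L = 3,626,000 mg = 3626 g.
(b) Product at 88.5% available chlorine: 3626 / 0.885 = 4097 g.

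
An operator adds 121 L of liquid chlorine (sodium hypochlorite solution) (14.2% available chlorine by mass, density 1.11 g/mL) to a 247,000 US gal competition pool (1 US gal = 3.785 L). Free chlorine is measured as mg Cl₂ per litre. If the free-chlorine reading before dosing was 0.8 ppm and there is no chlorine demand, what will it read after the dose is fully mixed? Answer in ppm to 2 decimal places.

Volume: 247,000 US gal × 3.785 L/gal = 934,895 L.
Mass of solution: 121 L × 1000 mL/L × 1.11 g/mL = 134,300 g.
Available chlorine delivered: 134,300 g × 0.142 = 19,070 g as Cl₂.
Concentration rise: 19,070 g / 934,895 L = 20.4 mg/L = 20.40 ppm.
Final FC: 0.8 + 20.40 = 21.20 ppm.

21.20 ppm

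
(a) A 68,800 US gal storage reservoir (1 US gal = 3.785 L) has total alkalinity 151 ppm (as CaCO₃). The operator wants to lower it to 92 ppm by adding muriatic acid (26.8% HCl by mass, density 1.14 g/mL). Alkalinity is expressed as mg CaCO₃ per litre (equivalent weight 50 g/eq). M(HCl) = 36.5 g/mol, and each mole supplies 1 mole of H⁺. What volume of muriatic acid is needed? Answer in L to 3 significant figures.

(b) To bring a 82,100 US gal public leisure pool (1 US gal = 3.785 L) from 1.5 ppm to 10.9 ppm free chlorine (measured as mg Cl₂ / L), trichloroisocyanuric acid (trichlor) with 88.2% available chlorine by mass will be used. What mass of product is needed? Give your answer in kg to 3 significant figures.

(a) Volume: 68,800 US gal × 3.785 L/gal = 260,408 L.
(a) Alkalinity to neutralize: (151 − 92) = 59 mg/L as CaCO₃ × 260,408 L = 15,360 g as CaCO₃.
(a) Equivalents of H⁺ required: 15,360 ÷ 50 g/eq = 307.3 eq = 307.3 mol HCl.
(a) Mass of HCl: 307.3 × 36.5 = 11,220 g.
(a) Mass of 26.8% solution: 11,220 / 0.268 = 41,850 g.
(a) Volume: 41,850 g ÷ 1.14 g/mL = 36,710 mL.

(b) Volume: 82,100 US gal × 3.785 L/gal = 310,748 L.
(b) Chlorine deficit: 10.9 − 1.5 = 9.4 ppm = 9.4 mg/L as Cl₂.
(b) Cl₂ equivalent needed: 9.4 mg/L × 310,748 L = 2,921,000 mg = 2921 g.
(b) Product at 88.2% available chlorine: 2921 / 0.882 = 3312 g.

(a) 36.7 L; (b) 3.31 kg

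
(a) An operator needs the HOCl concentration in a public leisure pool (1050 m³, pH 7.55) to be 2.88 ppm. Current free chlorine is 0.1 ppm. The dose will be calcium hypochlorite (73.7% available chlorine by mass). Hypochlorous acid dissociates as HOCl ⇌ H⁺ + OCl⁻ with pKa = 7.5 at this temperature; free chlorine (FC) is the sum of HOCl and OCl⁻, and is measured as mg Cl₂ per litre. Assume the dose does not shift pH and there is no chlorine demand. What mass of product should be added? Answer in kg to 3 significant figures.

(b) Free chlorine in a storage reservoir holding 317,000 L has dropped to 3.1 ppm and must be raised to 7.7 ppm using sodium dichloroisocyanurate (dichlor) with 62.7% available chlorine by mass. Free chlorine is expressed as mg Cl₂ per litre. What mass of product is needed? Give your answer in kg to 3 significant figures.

(a) Volume: 1050 m³ = 1,050,000 L.
(a) [OCl⁻]/[HOCl] = 10^(pH − pKa) = 10^(7.55 − 7.5) = 1.122; fraction as HOCl = 1/(1 + 1.122) = 0.4712.
(a) Free chlorine required for 2.88 ppm HOCl: 2.88 / 0.4712 = 6.111 ppm.
(a) FC to add: 6.111 − 0.1 = 6.011 mg/L as Cl₂.
(a) Cl₂ equivalent: 6.011 mg/L × 1,050,000 L = 6312 g.
(a) Product at 73.7% available Cl: 6312 / 0.737 = 8564 g.

(b) Chlorine deficit: 7.7 − 3.1 = 4.6 ppm = 4.6 mg/L as Cl₂.
(b) Cl₂ equivalent needed: 4.6 mg/L × 317,000 L = 1,458,000 mg = 1458 g.
(b) Product at 62.7% available chlorine: 1458 / 0.627 = 2326 g.

(a) 8.56 kg; (b) 2.33 kg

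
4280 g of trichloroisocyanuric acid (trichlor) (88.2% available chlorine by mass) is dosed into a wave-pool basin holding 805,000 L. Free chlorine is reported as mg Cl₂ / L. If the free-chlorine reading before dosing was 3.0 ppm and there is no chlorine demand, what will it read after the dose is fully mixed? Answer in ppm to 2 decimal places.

7.69 ppm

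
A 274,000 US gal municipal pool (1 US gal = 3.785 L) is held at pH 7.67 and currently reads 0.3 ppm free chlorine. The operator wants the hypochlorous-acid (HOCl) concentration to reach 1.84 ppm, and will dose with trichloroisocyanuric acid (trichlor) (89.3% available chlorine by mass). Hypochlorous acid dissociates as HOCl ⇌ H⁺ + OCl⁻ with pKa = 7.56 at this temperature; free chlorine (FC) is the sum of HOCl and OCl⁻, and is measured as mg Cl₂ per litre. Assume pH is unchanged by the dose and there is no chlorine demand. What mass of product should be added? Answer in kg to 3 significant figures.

4.54 kg

Volume: 274,000 US gal × 3.785 L/gal = 1,037,090 L.
[OCl⁻]/[HOCl] = 10^(pH − pKa) = 10^(7.67 − 7.56) = 1.288; fraction as HOCl = 1/(1 + 1.288) = 0.437.
Free chlorine required for 1.84 ppm HOCl: 1.84 / 0.437 = 4.21 ppm.
FC to add: 4.21 − 0.3 = 3.91 mg/L as Cl₂.
Cl₂ equivalent: 3.91 mg/L × 1,037,090 L = 4055 g.
Product at 89.3% available Cl: 4055 / 0.893 = 4541 g.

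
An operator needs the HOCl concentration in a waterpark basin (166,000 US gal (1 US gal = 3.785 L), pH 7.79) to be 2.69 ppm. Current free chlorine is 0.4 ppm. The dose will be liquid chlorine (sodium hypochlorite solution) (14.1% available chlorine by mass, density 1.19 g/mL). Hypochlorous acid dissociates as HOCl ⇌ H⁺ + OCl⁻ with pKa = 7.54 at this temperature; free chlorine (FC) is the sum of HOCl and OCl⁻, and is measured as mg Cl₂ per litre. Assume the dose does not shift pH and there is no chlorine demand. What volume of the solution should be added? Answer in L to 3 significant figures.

Volume: 166,000 US gal × 3.785 L/gal = 628,310 L.
[OCl⁻]/[HOCl] = 10^(pH − pKa) = 10^(7.79 − 7.54) = 1.778; fraction as HOCl = 1/(1 + 1.778) = 0.3599.
Free chlorine required for 2.69 ppm HOCl: 2.69 / 0.3599 = 7.474 ppm.
FC to add: 7.474 − 0.4 = 7.074 mg/L as Cl₂.
Cl₂ equivalent: 7.074 mg/L × 628,310 L = 4444 g.
Product at 14.1% available Cl: 4444 / 0.141 = 31,520 g.
Volume: 31,520 g ÷ 1.19 g/mL = 26,490 mL.

26.5 L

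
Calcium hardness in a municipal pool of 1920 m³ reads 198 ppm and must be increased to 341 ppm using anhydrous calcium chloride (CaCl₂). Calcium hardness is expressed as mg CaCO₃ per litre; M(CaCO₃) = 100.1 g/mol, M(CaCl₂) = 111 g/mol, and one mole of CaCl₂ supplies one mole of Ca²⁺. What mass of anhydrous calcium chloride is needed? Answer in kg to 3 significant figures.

304 kg

Volume: 1920 m³ = 1,920,000 L.
Hardness to add: (341 − 198) = 143 mg/L as CaCO₃ × 1,920,000 L = 274,600 g as CaCO₃.
Moles of Ca²⁺ (1 mol Ca²⁺ ≡ 1 mol CaCO₃): 274,600 / 100.1 g/mol = 2743 mol.
Mass of CaCl₂: 2743 × 111 = 304,500 g.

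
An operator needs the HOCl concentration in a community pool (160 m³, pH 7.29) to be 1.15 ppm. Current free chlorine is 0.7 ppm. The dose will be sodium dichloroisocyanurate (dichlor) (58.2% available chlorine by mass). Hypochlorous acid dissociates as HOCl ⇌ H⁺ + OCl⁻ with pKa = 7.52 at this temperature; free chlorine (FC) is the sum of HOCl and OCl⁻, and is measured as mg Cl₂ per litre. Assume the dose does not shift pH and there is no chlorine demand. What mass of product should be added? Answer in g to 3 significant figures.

Volume: 160 m³ = 160,000 L.
[OCl⁻]/[HOCl] = 10^(pH − pKa) = 10^(7.29 − 7.52) = 0.5888; fraction as HOCl = 1/(1 + 0.5888) = 0.6294.
Free chlorine required for 1.15 ppm HOCl: 1.15 / 0.6294 = 1.827 ppm.
FC to add: 1.827 − 0.7 = 1.127 mg/L as Cl₂.
Cl₂ equivalent: 1.127 mg/L × 160,000 L = 180.3 g.
Product at 58.2% available Cl: 180.3 / 0.582 = 309.9 g.

310 g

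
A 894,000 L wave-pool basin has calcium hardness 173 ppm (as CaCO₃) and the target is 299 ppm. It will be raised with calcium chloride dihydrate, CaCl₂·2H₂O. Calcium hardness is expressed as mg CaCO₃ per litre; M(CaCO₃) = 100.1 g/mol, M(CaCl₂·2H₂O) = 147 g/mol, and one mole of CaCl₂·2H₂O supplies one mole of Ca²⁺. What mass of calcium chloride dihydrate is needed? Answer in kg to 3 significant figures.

Hardness to add: (299 − 173) = 126 mg/L as CaCO₃ × 894,000 L = 112,600 g as CaCO₃.
Moles of Ca²⁺ (1 mol Ca²⁺ ≡ 1 mol CaCO₃): 112,600 / 100.1 g/mol = 1125 mol.
Mass of CaCl₂·2H₂O: 1125 × 147 = 165,400 g.

165 kg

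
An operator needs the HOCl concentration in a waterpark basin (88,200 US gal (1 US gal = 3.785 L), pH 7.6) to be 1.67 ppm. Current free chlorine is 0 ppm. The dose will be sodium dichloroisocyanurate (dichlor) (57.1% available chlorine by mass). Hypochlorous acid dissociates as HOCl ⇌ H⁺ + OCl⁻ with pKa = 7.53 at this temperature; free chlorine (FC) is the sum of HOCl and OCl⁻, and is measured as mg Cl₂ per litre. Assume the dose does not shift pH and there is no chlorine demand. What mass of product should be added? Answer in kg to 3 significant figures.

2.12 kg

Volume: 88,200 US gal × 3.785 L/gal = 333,837 L.
[OCl⁻]/[HOCl] = 10^(pH − pKa) = 10^(7.6 − 7.53) = 1.175; fraction as HOCl = 1/(1 + 1.175) = 0.4598.
Free chlorine required for 1.67 ppm HOCl: 1.67 / 0.4598 = 3.632 ppm.
FC to add: 3.632 − 0 = 3.632 mg/L as Cl₂.
Cl₂ equivalent: 3.632 mg/L × 333,837 L = 1213 g.
Product at 57.1% available Cl: 1213 / 0.571 = 2124 g.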